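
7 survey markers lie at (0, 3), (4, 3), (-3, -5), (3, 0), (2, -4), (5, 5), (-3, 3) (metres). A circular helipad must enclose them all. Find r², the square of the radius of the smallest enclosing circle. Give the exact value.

A smallest enclosing disk is always determined by at most three of the input points on its boundary.
The farthest pair is (-3, -5)–(5, 5) with squared distance 164. The circle on this segment as diameter has centre (1, 0) and r² = 164/4 = 41.
Check (0, 3): distance² to centre = 10 ≤ 41, so it lies inside.
All remaining points lie in this disk, and no smaller disk contains both endpoints, so this is the minimum enclosing circle.

41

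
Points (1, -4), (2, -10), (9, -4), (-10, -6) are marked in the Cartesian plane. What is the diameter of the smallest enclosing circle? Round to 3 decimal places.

The minimum enclosing circle of a finite set is fixed by two of the points (as a diameter) or three (as a circumcircle).
The farthest pair is (9, -4)–(-10, -6) with squared distance 365. The circle on this segment as diameter has centre (-0.5, -5) and r² = 365/4 = 91.25.
Check (1, -4): distance² to centre = 3.25 ≤ 91.25, so it lies inside.
All remaining points lie in this disk, and no smaller disk contains both endpoints, so this is the minimum enclosing circle.
Diameter = 2r = 2√(91.25) ≈ 19.105.

19.105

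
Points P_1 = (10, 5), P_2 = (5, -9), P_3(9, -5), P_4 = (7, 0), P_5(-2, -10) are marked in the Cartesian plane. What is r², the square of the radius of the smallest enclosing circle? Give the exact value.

92.25

The minimum enclosing circle of a finite set is fixed by two of the points (as a diameter) or three (as a circumcircle).
The farthest pair is P_1–P_5 with squared distance 369. The circle on this segment as diameter has centre (4, -2.5) and r² = 369/4 = 92.25.
Check P_2: distance² to centre = 43.25 ≤ 92.25, so it lies inside.
All remaining points lie in this disk, and no smaller disk contains both endpoints, so this is the minimum enclosing circle.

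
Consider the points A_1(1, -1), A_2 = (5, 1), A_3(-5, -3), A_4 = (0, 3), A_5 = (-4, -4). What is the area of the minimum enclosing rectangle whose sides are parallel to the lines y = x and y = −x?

In coordinates u = x + y, v = x − y the rectangle is axis-aligned; the map (x,y)→(u,v) scales areas by 2.
u-values: 0, 6, -8, 3, -8; range = 6 − (-8) = 14.
v-values: 2, 4, -2, -3, 0; range = 4 − (-3) = 7.
Area = (14 × 7) / 2 = 49.

49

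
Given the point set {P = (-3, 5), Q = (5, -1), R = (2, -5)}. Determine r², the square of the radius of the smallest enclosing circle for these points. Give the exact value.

Side lengths²: PQ² = 100, PR² = 125, QR² = 25.
Since PR² = 125 ≥ 100 + 25 = 125, the angle opposite PR is not acute, so the smallest enclosing circle has PR as diameter.
Centre = midpoint of PR = (-0.5, 0), r² = 125/4 = 31.25.

31.25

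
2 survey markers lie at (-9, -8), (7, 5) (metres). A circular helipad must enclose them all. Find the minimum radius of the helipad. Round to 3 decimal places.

10.308

The smallest circle enclosing two points has them as diameter endpoints.
Centre = midpoint = (-1, -1.5); r² = |(-9, -8)−(7, 5)|²/4 = 425/4 = 106.25.
r = √(106.25) ≈ 10.308.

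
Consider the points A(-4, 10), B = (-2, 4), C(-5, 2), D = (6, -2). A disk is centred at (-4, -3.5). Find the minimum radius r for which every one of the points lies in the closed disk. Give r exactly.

The required radius is the distance from (-4, -3.5) to the farthest point.
Squared distances: 182.25, 60.25, 31.25, 102.25.
Maximum is 182.25, attained at A.
r = √(182.25) = 13.5.

13.5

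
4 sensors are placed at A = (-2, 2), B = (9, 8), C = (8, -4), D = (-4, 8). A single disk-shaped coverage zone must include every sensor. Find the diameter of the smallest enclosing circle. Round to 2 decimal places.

The minimum enclosing circle is determined by three boundary points: B, C, D.
Their circumcentre is (2.5, 2.5) with r² = 72.5.
The farthest remaining point A is at distance² 20.5 ≤ 72.5.
Diameter = 2r = 2√(72.5) ≈ 17.03.

17.03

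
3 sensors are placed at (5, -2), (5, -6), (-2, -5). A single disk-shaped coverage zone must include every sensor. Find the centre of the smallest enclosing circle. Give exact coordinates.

Call the three points A, B, C in the order given.
Side lengths²: AB² = 16, AC² = 58, BC² = 50.
Since AC² = 58 < 50 + 16 = 66, the triangle is acute, so the smallest enclosing circle is the circumcircle.
Circumcentre = (12/7, -4), r² = 725/49.
Centre = (12/7, -4).

(12/7, -4)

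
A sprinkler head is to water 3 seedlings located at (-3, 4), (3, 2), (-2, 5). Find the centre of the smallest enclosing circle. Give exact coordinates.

(0, 3)

Call the three points A, B, C in the order given.
Side lengths²: AB² = 40, AC² = 2, BC² = 34.
Since AB² = 40 ≥ 34 + 2 = 36, the angle opposite AB is not acute, so the smallest enclosing circle has AB as diameter.
Centre = midpoint of AB = (0, 3), r² = 40/4 = 10.
Centre = (0, 3).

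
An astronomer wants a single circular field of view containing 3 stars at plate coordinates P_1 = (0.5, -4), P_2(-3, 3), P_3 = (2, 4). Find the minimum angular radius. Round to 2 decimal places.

Side lengths²: P_1P_2² = 61.25, P_1P_3² = 66.25, P_2P_3² = 26.
Since P_1P_3² = 66.25 < 61.25 + 26 = 87.25, the triangle is acute, so the smallest enclosing circle is the circumcircle.
Circumcentre = (7/44, 9/44), r² = 17225/968.
r = √(17225/968) ≈ 4.22.

4.22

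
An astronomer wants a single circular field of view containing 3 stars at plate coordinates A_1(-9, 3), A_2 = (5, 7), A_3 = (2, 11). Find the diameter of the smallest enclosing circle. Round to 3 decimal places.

Side lengths²: A_1A_2² = 212, A_1A_3² = 185, A_2A_3² = 25.
Since A_1A_2² = 212 ≥ 185 + 25 = 210, the angle opposite A_1A_2 is not acute, so the smallest enclosing circle has A_1A_2 as diameter.
Centre = midpoint of A_1A_2 = (-2, 5), r² = 212/4 = 53.
Diameter = 2r = 2√53 ≈ 14.560.

14.560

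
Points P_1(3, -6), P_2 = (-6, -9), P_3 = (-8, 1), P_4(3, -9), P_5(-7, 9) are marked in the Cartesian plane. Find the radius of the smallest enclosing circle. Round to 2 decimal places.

A smallest enclosing disk is always determined by at most three of the input points on its boundary.
The farthest pair is P_4–P_5 with squared distance 424. The circle on this segment as diameter has centre (-2, 0) and r² = 424/4 = 106.
Check P_1: distance² to centre = 61 ≤ 106, so it lies inside.
All remaining points lie in this disk, and no smaller disk contains both endpoints, so this is the minimum enclosing circle.
r = √106 ≈ 10.30.

10.30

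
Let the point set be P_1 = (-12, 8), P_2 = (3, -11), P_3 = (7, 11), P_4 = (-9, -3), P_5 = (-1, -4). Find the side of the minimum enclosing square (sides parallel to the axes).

The bounding box has width 19 and height 22.
An axis-aligned square enclosing the set must have side ≥ max(width, height).
So the minimum side is max(19, 22) = 22.

22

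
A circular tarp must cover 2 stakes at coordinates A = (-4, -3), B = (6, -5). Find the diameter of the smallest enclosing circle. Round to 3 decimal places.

The smallest circle enclosing two points has them as diameter endpoints.
Centre = midpoint = (1, -4); r² = |AB|²/4 = 104/4 = 26.
Diameter = 2r = 2√26 ≈ 10.198.

10.198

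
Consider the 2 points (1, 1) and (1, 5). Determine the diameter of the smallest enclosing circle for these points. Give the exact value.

4

The smallest circle enclosing two points has them as diameter endpoints.
Centre = midpoint = (1, 3); r² = |(1, 1)−(1, 5)|²/4 = 16/4 = 4.
Diameter = 2r = 2√4 = 4.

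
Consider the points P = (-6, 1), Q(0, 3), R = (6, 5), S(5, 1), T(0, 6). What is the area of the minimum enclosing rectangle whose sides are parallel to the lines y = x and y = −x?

In coordinates u = x + y, v = x − y the rectangle is axis-aligned; the map (x,y)→(u,v) scales areas by 2.
u-values: -5, 3, 11, 6, 6; range = 11 − (-5) = 16.
v-values: -7, -3, 1, 4, -6; range = 4 − (-7) = 11.
Area = (16 × 11) / 2 = 88.

88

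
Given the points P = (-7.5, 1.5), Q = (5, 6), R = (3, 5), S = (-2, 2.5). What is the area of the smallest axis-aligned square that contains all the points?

The bounding box has width 12.5 and height 4.5.
An axis-aligned square enclosing the set must have side ≥ max(width, height).
So the minimum side is max(12.5, 4.5) = 12.5.
Area = 12.5² = 156.25.

156.25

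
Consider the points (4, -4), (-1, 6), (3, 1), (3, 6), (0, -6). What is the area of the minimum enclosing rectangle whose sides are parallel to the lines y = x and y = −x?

In coordinates u = x + y, v = x − y the rectangle is axis-aligned; the map (x,y)→(u,v) scales areas by 2.
u-values: 0, 5, 4, 9, -6; range = 9 − (-6) = 15.
v-values: 8, -7, 2, -3, 6; range = 8 − (-7) = 15.
Area = (15 × 15) / 2 = 112.5.

112.5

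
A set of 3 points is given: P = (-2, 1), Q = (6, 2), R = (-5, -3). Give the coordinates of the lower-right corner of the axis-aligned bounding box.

x-range [-5, 6], y-range [-3, 2].
The lower-right corner is (6, -3).

(6, -3)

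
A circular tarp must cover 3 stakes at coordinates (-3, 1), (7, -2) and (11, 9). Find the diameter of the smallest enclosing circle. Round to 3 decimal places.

16.125

Call the three points A, B, C in the order given.
Side lengths²: AB² = 109, AC² = 260, BC² = 137.
Since AC² = 260 ≥ 137 + 109 = 246, the angle opposite AC is not acute, so the smallest enclosing circle has AC as diameter.
Centre = midpoint of AC = (4, 5), r² = 260/4 = 65.
Diameter = 2r = 2√65 ≈ 16.125.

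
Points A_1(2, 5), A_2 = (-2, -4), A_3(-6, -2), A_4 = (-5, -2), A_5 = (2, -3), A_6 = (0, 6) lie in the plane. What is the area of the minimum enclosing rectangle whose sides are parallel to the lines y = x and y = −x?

In coordinates u = x + y, v = x − y the rectangle is axis-aligned; the map (x,y)→(u,v) scales areas by 2.
u-values: 7, -6, -8, -7, -1, 6; range = 7 − (-8) = 15.
v-values: -3, 2, -4, -3, 5, -6; range = 5 − (-6) = 11.
Area = (15 × 11) / 2 = 82.5.

82.5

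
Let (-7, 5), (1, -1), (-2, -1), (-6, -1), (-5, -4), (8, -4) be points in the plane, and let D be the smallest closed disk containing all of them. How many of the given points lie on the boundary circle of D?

By Welzl's lemma the MEC is supported by two points (diametrically opposite) or three points (on a circumcircle).
The farthest pair is (-7, 5)–(8, -4) with squared distance 306. The circle on this segment as diameter has centre (0.5, 0.5) and r² = 306/4 = 76.5.
Check (1, -1): distance² to centre = 2.5 ≤ 76.5, so it lies inside.
All remaining points lie in this disk, and no smaller disk contains both endpoints, so this is the minimum enclosing circle.
The points at distance exactly r from the centre are (-7, 5), (8, -4) — 2 points.

2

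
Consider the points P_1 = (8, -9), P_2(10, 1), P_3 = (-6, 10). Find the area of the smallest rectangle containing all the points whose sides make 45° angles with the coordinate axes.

198

In coordinates u = x + y, v = x − y the rectangle is axis-aligned; the map (x,y)→(u,v) scales areas by 2.
u-values: -1, 11, 4; range = 11 − (-1) = 12.
v-values: 17, 9, -16; range = 17 − (-16) = 33.
Area = (12 × 33) / 2 = 198.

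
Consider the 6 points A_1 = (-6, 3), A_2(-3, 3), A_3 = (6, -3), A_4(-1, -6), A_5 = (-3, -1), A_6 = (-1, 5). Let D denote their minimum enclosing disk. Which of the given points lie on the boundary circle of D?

A smallest enclosing disk is always determined by at most three of the input points on its boundary.
The farthest pair is A_1–A_3 with squared distance 180. The circle on this segment as diameter has centre (0, 0) and r² = 180/4 = 45.
Check A_2: distance² to centre = 18 ≤ 45, so it lies inside.
All remaining points lie in this disk, and no smaller disk contains both endpoints, so this is the minimum enclosing circle.
The points at distance exactly r from the centre are A_1, A_3 — 2 points.

A_1, A_3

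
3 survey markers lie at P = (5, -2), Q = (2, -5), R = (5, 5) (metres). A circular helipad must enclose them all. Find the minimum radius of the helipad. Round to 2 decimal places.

Side lengths²: PQ² = 18, PR² = 49, QR² = 109.
Since QR² = 109 ≥ 49 + 18 = 67, the angle opposite QR is not acute, so the smallest enclosing circle has QR as diameter.
Centre = midpoint of QR = (3.5, 0), r² = 109/4 = 27.25.
r = √(27.25) ≈ 5.22.

5.22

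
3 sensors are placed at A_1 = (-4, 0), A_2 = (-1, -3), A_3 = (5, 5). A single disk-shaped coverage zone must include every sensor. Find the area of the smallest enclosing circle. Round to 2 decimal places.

Side lengths²: A_1A_2² = 18, A_1A_3² = 106, A_2A_3² = 100.
Since A_1A_3² = 106 < 100 + 18 = 118, the triangle is acute, so the smallest enclosing circle is the circumcircle.
Circumcentre = (6/7, 13/7), r² = 1325/49.
Area = π·r² = π·1325/49 ≈ 84.95.

84.95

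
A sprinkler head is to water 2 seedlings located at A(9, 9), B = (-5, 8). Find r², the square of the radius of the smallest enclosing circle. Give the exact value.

The smallest circle enclosing two points has them as diameter endpoints.
Centre = midpoint = (2, 8.5); r² = |AB|²/4 = 197/4 = 49.25.

49.25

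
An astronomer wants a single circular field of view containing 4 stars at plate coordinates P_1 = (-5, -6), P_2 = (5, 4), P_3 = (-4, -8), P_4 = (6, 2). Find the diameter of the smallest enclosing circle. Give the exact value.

By Welzl's lemma the MEC is supported by two points (diametrically opposite) or three points (on a circumcircle).
The farthest pair is P_2–P_3 with squared distance 225. The circle on this segment as diameter has centre (0.5, -2) and r² = 225/4 = 56.25.
Check P_1: distance² to centre = 46.25 ≤ 56.25, so it lies inside.
All remaining points lie in this disk, and no smaller disk contains both endpoints, so this is the minimum enclosing circle.
Diameter = 2r = 2√(56.25) = 15.

15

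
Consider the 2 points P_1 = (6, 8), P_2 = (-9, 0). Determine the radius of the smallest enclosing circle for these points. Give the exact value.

The smallest circle enclosing two points has them as diameter endpoints.
Centre = midpoint = (-1.5, 4); r² = |P_1P_2|²/4 = 289/4 = 72.25.
r = √(72.25) = 8.5.

8.5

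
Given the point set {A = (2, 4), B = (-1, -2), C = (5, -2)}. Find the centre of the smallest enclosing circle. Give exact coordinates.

Side lengths²: AB² = 45, AC² = 45, BC² = 36.
Since AC² = 45 < 45 + 36 = 81, the triangle is acute, so the smallest enclosing circle is the circumcircle.
Circumcentre = (2, 0.25), r² = 14.0625.
Centre = (2, 0.25).

(2, 0.25)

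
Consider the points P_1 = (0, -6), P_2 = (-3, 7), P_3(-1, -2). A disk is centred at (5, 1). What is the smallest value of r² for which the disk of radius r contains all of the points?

The required radius is the distance from (5, 1) to the farthest point.
Squared distances: 74, 100, 45.
Maximum is 100, attained at P_2.

100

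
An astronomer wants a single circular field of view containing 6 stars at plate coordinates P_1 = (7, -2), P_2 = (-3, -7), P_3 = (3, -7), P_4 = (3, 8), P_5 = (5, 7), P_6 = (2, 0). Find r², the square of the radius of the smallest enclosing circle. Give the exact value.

9425/144

The minimum enclosing circle is determined by three boundary points: P_2, P_4, P_5.
Their circumcentre is (5/12, 1/3) with r² = 9425/144.
The farthest remaining point P_3 is at distance² 8705/144 ≤ 9425/144.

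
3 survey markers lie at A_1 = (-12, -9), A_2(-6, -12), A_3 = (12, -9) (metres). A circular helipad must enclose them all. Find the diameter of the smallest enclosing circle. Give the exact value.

Side lengths²: A_1A_2² = 45, A_1A_3² = 576, A_2A_3² = 333.
Since A_1A_3² = 576 ≥ 333 + 45 = 378, the angle opposite A_1A_3 is not acute, so the smallest enclosing circle has A_1A_3 as diameter.
Centre = midpoint of A_1A_3 = (0, -9), r² = 576/4 = 144.
Diameter = 2r = 2√144 = 24.

24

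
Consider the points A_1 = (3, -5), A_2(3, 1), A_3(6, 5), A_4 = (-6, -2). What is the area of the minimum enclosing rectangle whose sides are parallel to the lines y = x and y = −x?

114

In coordinates u = x + y, v = x − y the rectangle is axis-aligned; the map (x,y)→(u,v) scales areas by 2.
u-values: -2, 4, 11, -8; range = 11 − (-8) = 19.
v-values: 8, 2, 1, -4; range = 8 − (-4) = 12.
Area = (19 × 12) / 2 = 114.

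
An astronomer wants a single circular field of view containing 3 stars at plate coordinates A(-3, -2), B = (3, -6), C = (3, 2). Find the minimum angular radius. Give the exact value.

13/3

Side lengths²: AB² = 52, AC² = 52, BC² = 64.
Since BC² = 64 < 52 + 52 = 104, the triangle is acute, so the smallest enclosing circle is the circumcircle.
Circumcentre = (4/3, -2), r² = 169/9.
r = √(169/9) = 13/3.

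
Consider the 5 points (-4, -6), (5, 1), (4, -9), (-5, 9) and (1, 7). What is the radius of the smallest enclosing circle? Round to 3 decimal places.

10.062

The farthest pair is (4, -9)–(-5, 9) with squared distance 405. The circle on this segment as diameter has centre (-0.5, 0) and r² = 405/4 = 101.25.
Check (-4, -6): distance² to centre = 48.25 ≤ 101.25, so it lies inside.
All remaining points lie in this disk, and no smaller disk contains both endpoints, so this is the minimum enclosing circle.
r = √(101.25) ≈ 10.062.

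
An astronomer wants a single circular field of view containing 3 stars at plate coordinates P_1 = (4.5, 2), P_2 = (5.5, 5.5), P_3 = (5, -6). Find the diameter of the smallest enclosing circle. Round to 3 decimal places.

11.511

Side lengths²: P_1P_2² = 13.25, P_1P_3² = 64.25, P_2P_3² = 132.5.
Since P_2P_3² = 132.5 ≥ 64.25 + 13.25 = 77.5, the angle opposite P_2P_3 is not acute, so the smallest enclosing circle has P_2P_3 as diameter.
Centre = midpoint of P_2P_3 = (5.25, -0.25), r² = 132.5/4 = 33.125.
Diameter = 2r = 2√(33.125) ≈ 11.511.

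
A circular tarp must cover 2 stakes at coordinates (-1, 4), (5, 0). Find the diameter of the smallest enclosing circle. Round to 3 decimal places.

7.211

The smallest circle enclosing two points has them as diameter endpoints.
Centre = midpoint = (2, 2); r² = |(-1, 4)−(5, 0)|²/4 = 52/4 = 13.
Diameter = 2r = 2√13 ≈ 7.211.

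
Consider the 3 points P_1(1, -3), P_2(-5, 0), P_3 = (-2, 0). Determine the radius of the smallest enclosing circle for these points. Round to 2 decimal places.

3.35

Side lengths²: P_1P_2² = 45, P_1P_3² = 18, P_2P_3² = 9.
Since P_1P_2² = 45 ≥ 18 + 9 = 27, the angle opposite P_1P_2 is not acute, so the smallest enclosing circle has P_1P_2 as diameter.
Centre = midpoint of P_1P_2 = (-2, -1.5), r² = 45/4 = 11.25.
r = √(11.25) ≈ 3.35.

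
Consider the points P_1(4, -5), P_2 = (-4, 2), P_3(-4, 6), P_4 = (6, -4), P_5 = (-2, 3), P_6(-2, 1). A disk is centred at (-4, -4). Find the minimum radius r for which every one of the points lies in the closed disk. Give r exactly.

The required radius is the distance from (-4, -4) to the farthest point.
Squared distances: 65, 36, 100, 100, 53, 29.
Maximum is 100, attained at P_3.
r = √100 = 10.

10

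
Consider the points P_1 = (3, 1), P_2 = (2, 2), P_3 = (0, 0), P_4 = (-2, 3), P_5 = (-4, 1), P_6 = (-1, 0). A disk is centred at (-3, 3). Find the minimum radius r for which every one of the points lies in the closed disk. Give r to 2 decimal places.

6.32

The required radius is the distance from (-3, 3) to the farthest point.
Squared distances: 40, 26, 18, 1, 5, 13.
Maximum is 40, attained at P_1.
r = √40 ≈ 6.32.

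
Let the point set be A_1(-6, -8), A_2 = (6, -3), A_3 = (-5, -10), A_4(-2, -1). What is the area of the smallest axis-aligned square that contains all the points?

144

The bounding box has width 12 and height 9.
An axis-aligned square enclosing the set must have side ≥ max(width, height).
So the minimum side is max(12, 9) = 12.
Area = 12² = 144.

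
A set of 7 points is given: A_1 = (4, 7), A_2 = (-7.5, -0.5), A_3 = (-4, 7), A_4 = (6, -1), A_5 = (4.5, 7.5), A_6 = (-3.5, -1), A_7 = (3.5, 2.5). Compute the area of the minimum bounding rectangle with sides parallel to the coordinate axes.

x ranges over [-7.5, 6], width 13.5.
y ranges over [-1, 7.5], height 8.5.
Area = 13.5 × 8.5 = 114.75.

114.75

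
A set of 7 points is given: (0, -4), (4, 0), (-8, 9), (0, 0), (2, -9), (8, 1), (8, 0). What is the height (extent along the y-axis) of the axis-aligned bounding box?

18

max y = 9, min y = -9, so height = 18.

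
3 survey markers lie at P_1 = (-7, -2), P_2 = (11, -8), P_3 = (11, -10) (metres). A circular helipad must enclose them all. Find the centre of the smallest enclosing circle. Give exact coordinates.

(2, -6)

Side lengths²: P_1P_2² = 360, P_1P_3² = 388, P_2P_3² = 4.
Since P_1P_3² = 388 ≥ 360 + 4 = 364, the angle opposite P_1P_3 is not acute, so the smallest enclosing circle has P_1P_3 as diameter.
Centre = midpoint of P_1P_3 = (2, -6), r² = 388/4 = 97.
Centre = (2, -6).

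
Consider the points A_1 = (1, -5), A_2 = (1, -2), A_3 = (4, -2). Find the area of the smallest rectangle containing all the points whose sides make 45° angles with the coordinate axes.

In coordinates u = x + y, v = x − y the rectangle is axis-aligned; the map (x,y)→(u,v) scales areas by 2.
u-values: -4, -1, 2; range = 2 − (-4) = 6.
v-values: 6, 3, 6; range = 6 − 3 = 3.
Area = (6 × 3) / 2 = 9.

9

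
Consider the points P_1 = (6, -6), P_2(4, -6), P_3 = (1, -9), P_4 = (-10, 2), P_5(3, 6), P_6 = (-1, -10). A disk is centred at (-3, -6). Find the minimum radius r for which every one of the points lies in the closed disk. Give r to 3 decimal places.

13.416

The required radius is the distance from (-3, -6) to the farthest point.
Squared distances: 81, 49, 25, 113, 180, 20.
Maximum is 180, attained at P_5.
r = √180 ≈ 13.416.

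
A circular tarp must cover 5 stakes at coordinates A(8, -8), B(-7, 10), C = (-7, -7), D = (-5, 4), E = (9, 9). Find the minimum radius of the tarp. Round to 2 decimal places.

A smallest enclosing disk is always determined by at most three of the input points on its boundary.
The farthest pair is A–B with squared distance 549. The circle on this segment as diameter has centre (0.5, 1) and r² = 549/4 = 137.25.
Check C: distance² to centre = 120.25 ≤ 137.25, so it lies inside.
All remaining points lie in this disk, and no smaller disk contains both endpoints, so this is the minimum enclosing circle.
r = √(137.25) ≈ 11.72.

11.72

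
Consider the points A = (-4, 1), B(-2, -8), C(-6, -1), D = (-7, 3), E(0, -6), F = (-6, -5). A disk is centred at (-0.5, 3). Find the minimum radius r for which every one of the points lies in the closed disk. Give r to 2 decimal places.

The required radius is the distance from (-0.5, 3) to the farthest point.
Squared distances: 16.25, 123.25, 46.25, 42.25, 81.25, 94.25.
Maximum is 123.25, attained at B.
r = √(123.25) ≈ 11.10.

11.10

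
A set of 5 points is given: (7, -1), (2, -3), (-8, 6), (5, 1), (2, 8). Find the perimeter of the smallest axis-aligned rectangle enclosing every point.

52

Width = max x − min x = 7 − (-8) = 15.
Height = max y − min y = 8 − (-3) = 11.
Perimeter = 2(15 + 11) = 52.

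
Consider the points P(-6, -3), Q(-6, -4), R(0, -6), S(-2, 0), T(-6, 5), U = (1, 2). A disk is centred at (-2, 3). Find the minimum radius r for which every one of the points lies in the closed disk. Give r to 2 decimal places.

The required radius is the distance from (-2, 3) to the farthest point.
Squared distances: 52, 65, 85, 9, 20, 10.
Maximum is 85, attained at R.
r = √85 ≈ 9.22.

9.22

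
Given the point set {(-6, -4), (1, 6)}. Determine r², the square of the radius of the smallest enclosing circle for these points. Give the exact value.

37.25

The smallest circle enclosing two points has them as diameter endpoints.
Centre = midpoint = (-2.5, 1); r² = |(-6, -4)−(1, 6)|²/4 = 149/4 = 37.25.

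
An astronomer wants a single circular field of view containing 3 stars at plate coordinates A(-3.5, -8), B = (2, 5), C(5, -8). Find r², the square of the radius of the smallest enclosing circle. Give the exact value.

Side lengths²: AB² = 199.25, AC² = 72.25, BC² = 178.
Since AB² = 199.25 < 178 + 72.25 = 250.25, the triangle is acute, so the smallest enclosing circle is the circumcircle.
Circumcentre = (0.75, -111/52), r² = 70933/1352.

70933/1352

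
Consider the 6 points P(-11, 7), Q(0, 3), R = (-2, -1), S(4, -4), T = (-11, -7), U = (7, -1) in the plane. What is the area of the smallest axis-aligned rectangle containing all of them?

252

x ranges over [-11, 7], width 18.
y ranges over [-7, 7], height 14.
Area = 18 × 14 = 252.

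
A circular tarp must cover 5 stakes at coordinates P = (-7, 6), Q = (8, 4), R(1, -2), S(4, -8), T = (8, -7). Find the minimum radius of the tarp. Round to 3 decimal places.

The farthest pair is P–T with squared distance 394. The circle on this segment as diameter has centre (0.5, -0.5) and r² = 394/4 = 98.5.
Check Q: distance² to centre = 76.5 ≤ 98.5, so it lies inside.
All remaining points lie in this disk, and no smaller disk contains both endpoints, so this is the minimum enclosing circle.
r = √(98.5) ≈ 9.925.

9.925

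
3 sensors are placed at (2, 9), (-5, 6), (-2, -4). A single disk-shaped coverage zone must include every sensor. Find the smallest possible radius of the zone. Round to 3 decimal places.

6.801

Call the three points A, B, C in the order given.
Side lengths²: AB² = 58, AC² = 185, BC² = 109.
Since AC² = 185 ≥ 109 + 58 = 167, the angle opposite AC is not acute, so the smallest enclosing circle has AC as diameter.
Centre = midpoint of AC = (0, 2.5), r² = 185/4 = 46.25.
r = √(46.25) ≈ 6.801.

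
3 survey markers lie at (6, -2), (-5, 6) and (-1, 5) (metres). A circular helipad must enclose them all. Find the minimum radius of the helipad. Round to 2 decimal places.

Call the three points A, B, C in the order given.
Side lengths²: AB² = 185, AC² = 98, BC² = 17.
Since AB² = 185 ≥ 98 + 17 = 115, the angle opposite AB is not acute, so the smallest enclosing circle has AB as diameter.
Centre = midpoint of AB = (0.5, 2), r² = 185/4 = 46.25.
r = √(46.25) ≈ 6.80.

6.80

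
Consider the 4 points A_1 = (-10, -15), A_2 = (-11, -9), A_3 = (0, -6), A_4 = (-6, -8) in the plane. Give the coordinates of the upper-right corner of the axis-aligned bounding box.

x-range [-11, 0], y-range [-15, -6].
The upper-right corner is (0, -6).

(0, -6)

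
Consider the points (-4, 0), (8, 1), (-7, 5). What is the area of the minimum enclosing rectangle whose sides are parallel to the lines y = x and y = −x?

123.5

In coordinates u = x + y, v = x − y the rectangle is axis-aligned; the map (x,y)→(u,v) scales areas by 2.
u-values: -4, 9, -2; range = 9 − (-4) = 13.
v-values: -4, 7, -12; range = 7 − (-12) = 19.
Area = (13 × 19) / 2 = 123.5.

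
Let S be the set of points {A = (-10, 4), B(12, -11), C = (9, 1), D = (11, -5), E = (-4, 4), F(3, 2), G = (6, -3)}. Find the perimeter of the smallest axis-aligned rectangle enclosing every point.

Width = max x − min x = 12 − (-10) = 22.
Height = max y − min y = 4 − (-11) = 15.
Perimeter = 2(22 + 15) = 74.

74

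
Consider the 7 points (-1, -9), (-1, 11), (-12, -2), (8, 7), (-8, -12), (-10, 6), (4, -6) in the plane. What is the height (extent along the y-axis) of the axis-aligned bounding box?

23

max y = 11, min y = -12, so height = 23.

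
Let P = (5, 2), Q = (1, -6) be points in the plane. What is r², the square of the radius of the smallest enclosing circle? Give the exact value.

20

The smallest circle enclosing two points has them as diameter endpoints.
Centre = midpoint = (3, -2); r² = |PQ|²/4 = 80/4 = 20.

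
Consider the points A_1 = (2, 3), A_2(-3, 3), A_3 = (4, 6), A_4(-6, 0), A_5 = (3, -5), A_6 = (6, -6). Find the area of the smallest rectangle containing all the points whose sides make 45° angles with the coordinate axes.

144

In coordinates u = x + y, v = x − y the rectangle is axis-aligned; the map (x,y)→(u,v) scales areas by 2.
u-values: 5, 0, 10, -6, -2, 0; range = 10 − (-6) = 16.
v-values: -1, -6, -2, -6, 8, 12; range = 12 − (-6) = 18.
Area = (16 × 18) / 2 = 144.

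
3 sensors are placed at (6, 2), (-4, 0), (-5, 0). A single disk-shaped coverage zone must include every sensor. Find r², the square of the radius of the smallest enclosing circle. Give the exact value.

Call the three points A, B, C in the order given.
Side lengths²: AB² = 104, AC² = 125, BC² = 1.
Since AC² = 125 ≥ 104 + 1 = 105, the angle opposite AC is not acute, so the smallest enclosing circle has AC as diameter.
Centre = midpoint of AC = (0.5, 1), r² = 125/4 = 31.25.

31.25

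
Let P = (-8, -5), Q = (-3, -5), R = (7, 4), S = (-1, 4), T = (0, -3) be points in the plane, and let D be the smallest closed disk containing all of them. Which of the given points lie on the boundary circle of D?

P, R

By Welzl's lemma the MEC is supported by two points (diametrically opposite) or three points (on a circumcircle).
The farthest pair is P–R with squared distance 306. The circle on this segment as diameter has centre (-0.5, -0.5) and r² = 306/4 = 76.5.
Check Q: distance² to centre = 26.5 ≤ 76.5, so it lies inside.
All remaining points lie in this disk, and no smaller disk contains both endpoints, so this is the minimum enclosing circle.
The points at distance exactly r from the centre are P, R — 2 points.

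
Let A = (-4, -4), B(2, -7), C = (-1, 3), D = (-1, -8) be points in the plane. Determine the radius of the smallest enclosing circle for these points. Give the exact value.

5.5

The minimum enclosing circle of a finite set is fixed by two of the points (as a diameter) or three (as a circumcircle).
The farthest pair is C–D with squared distance 121. The circle on this segment as diameter has centre (-1, -2.5) and r² = 121/4 = 30.25.
Check A: distance² to centre = 11.25 ≤ 30.25, so it lies inside.
All remaining points lie in this disk, and no smaller disk contains both endpoints, so this is the minimum enclosing circle.
r = √(30.25) = 5.5.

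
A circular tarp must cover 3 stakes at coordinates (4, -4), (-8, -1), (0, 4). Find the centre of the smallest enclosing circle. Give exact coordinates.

(-13/7, -27/14)

Call the three points A, B, C in the order given.
Side lengths²: AB² = 153, AC² = 80, BC² = 89.
Since AB² = 153 < 89 + 80 = 169, the triangle is acute, so the smallest enclosing circle is the circumcircle.
Circumcentre = (-13/7, -27/14), r² = 7565/196.
Centre = (-13/7, -27/14).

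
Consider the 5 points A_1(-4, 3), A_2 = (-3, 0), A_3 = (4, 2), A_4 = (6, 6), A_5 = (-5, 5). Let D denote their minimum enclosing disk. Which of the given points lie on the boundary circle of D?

A_2, A_4, A_5

A smallest enclosing disk is always determined by at most three of the input points on its boundary.
The minimum enclosing circle is determined by three boundary points: A_2, A_4, A_5.
Their circumcentre is (23/38, 165/38) with r² = 22997/722.
The farthest remaining point A_1 is at distance² 16613/722 ≤ 22997/722.
The points at distance exactly r from the centre are A_2, A_4, A_5 — 3 points.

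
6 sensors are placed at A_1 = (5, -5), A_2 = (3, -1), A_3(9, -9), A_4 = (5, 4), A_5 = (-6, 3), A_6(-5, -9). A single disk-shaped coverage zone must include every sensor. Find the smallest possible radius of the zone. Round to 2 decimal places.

9.60

The farthest pair is A_3–A_5 with squared distance 369. The circle on this segment as diameter has centre (1.5, -3) and r² = 369/4 = 92.25.
Check A_1: distance² to centre = 16.25 ≤ 92.25, so it lies inside.
All remaining points lie in this disk, and no smaller disk contains both endpoints, so this is the minimum enclosing circle.
r = √(92.25) ≈ 9.60.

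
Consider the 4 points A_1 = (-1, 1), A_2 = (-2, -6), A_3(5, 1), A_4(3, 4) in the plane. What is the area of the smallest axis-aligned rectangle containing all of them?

x ranges over [-2, 5], width 7.
y ranges over [-6, 4], height 10.
Area = 7 × 10 = 70.

70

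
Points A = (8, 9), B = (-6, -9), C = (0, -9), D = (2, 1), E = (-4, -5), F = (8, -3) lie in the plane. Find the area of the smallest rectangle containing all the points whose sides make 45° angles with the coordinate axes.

In coordinates u = x + y, v = x − y the rectangle is axis-aligned; the map (x,y)→(u,v) scales areas by 2.
u-values: 17, -15, -9, 3, -9, 5; range = 17 − (-15) = 32.
v-values: -1, 3, 9, 1, 1, 11; range = 11 − (-1) = 12.
Area = (32 × 12) / 2 = 192.

192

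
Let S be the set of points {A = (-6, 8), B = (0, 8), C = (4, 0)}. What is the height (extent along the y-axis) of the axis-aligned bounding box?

max y = 8, min y = 0, so height = 8.

8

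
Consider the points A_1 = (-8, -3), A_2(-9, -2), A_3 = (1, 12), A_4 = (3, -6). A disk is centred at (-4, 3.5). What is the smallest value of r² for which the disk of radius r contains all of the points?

The required radius is the distance from (-4, 3.5) to the farthest point.
Squared distances: 58.25, 55.25, 97.25, 139.25.
Maximum is 139.25, attained at A_4.

139.25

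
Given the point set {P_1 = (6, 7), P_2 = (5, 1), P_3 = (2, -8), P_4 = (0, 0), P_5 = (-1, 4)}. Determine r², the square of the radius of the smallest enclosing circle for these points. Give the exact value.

The farthest pair is P_1–P_3 with squared distance 241. The circle on this segment as diameter has centre (4, -0.5) and r² = 241/4 = 60.25.
Check P_2: distance² to centre = 3.25 ≤ 60.25, so it lies inside.
All remaining points lie in this disk, and no smaller disk contains both endpoints, so this is the minimum enclosing circle.

60.25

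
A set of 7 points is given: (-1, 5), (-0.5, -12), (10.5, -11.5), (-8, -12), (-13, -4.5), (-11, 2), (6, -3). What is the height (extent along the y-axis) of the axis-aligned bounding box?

17

max y = 5, min y = -12, so height = 17.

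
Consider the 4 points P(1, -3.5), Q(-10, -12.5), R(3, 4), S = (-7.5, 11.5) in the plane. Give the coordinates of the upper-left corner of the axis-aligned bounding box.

(-10, 11.5)

x-range [-10, 3], y-range [-12.5, 11.5].
The upper-left corner is (-10, 11.5).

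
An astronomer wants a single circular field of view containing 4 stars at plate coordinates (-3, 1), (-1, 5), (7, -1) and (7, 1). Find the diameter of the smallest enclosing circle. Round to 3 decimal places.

A smallest enclosing disk is always determined by at most three of the input points on its boundary.
The minimum enclosing circle is determined by three boundary points: (-3, 1), (-1, 5), (7, -1).
Their circumcentre is (24/11, 10/11) with r² = 3250/121.
The farthest remaining point (7, 1) is at distance² 2810/121 ≤ 3250/121.
Diameter = 2r = 2√(3250/121) ≈ 10.365.

10.365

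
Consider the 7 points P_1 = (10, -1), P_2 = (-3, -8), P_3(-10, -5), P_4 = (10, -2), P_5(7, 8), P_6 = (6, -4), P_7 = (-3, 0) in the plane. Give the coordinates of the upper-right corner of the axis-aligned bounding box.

x-range [-10, 10], y-range [-8, 8].
The upper-right corner is (10, 8).

(10, 8)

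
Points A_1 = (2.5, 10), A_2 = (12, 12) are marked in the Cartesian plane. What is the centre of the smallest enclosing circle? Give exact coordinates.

(7.25, 11)

The smallest circle enclosing two points has them as diameter endpoints.
Centre = midpoint = (7.25, 11); r² = |A_1A_2|²/4 = 94.25/4 = 23.5625.
Centre = (7.25, 11).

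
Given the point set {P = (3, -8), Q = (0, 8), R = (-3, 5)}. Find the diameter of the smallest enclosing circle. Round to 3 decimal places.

Side lengths²: PQ² = 265, PR² = 205, QR² = 18.
Since PQ² = 265 ≥ 205 + 18 = 223, the angle opposite PQ is not acute, so the smallest enclosing circle has PQ as diameter.
Centre = midpoint of PQ = (1.5, 0), r² = 265/4 = 66.25.
Diameter = 2r = 2√(66.25) ≈ 16.279.

16.279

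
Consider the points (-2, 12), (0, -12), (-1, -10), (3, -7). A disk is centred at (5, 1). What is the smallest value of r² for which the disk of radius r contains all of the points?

194

The required radius is the distance from (5, 1) to the farthest point.
Squared distances: 170, 194, 157, 68.
Maximum is 194, attained at (0, -12).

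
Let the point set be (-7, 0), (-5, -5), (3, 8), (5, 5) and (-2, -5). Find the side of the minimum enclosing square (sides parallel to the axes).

13

The bounding box has width 12 and height 13.
An axis-aligned square enclosing the set must have side ≥ max(width, height).
So the minimum side is max(12, 13) = 13.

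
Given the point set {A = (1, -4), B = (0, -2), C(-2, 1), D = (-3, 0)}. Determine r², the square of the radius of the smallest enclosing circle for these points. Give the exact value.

The farthest pair is A–C with squared distance 34. The circle on this segment as diameter has centre (-0.5, -1.5) and r² = 34/4 = 8.5.
Check B: distance² to centre = 0.5 ≤ 8.5, so it lies inside.
All remaining points lie in this disk, and no smaller disk contains both endpoints, so this is the minimum enclosing circle.

8.5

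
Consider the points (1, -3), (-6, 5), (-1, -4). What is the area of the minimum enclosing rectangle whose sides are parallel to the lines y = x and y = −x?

30

In coordinates u = x + y, v = x − y the rectangle is axis-aligned; the map (x,y)→(u,v) scales areas by 2.
u-values: -2, -1, -5; range = -1 − (-5) = 4.
v-values: 4, -11, 3; range = 4 − (-11) = 15.
Area = (4 × 15) / 2 = 30.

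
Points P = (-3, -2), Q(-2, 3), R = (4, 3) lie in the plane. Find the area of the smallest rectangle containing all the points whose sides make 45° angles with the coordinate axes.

In coordinates u = x + y, v = x − y the rectangle is axis-aligned; the map (x,y)→(u,v) scales areas by 2.
u-values: -5, 1, 7; range = 7 − (-5) = 12.
v-values: -1, -5, 1; range = 1 − (-5) = 6.
Area = (12 × 6) / 2 = 36.

36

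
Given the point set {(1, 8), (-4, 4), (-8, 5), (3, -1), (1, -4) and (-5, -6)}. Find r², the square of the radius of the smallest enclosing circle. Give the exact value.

The farthest pair is (1, 8)–(-5, -6) with squared distance 232. The circle on this segment as diameter has centre (-2, 1) and r² = 232/4 = 58.
Check (-4, 4): distance² to centre = 13 ≤ 58, so it lies inside.
All remaining points lie in this disk, and no smaller disk contains both endpoints, so this is the minimum enclosing circle.

58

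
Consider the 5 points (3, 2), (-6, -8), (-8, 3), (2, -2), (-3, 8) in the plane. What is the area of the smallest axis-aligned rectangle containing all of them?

176

x ranges over [-8, 3], width 11.
y ranges over [-8, 8], height 16.
Area = 11 × 16 = 176.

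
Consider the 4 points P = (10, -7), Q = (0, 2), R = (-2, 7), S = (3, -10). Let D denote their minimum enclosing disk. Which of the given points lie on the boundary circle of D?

P, R, S

The minimum enclosing circle is determined by three boundary points: P, R, S.
Their circumcentre is (212/67, -48/67) with r² = 387005/4489.
The farthest remaining point Q is at distance² 78068/4489 ≤ 387005/4489.
The points at distance exactly r from the centre are P, R, S — 3 points.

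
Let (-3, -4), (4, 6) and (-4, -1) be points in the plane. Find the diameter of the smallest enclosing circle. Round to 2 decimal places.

12.21

Call the three points A, B, C in the order given.
Side lengths²: AB² = 149, AC² = 10, BC² = 113.
Since AB² = 149 ≥ 113 + 10 = 123, the angle opposite AB is not acute, so the smallest enclosing circle has AB as diameter.
Centre = midpoint of AB = (0.5, 1), r² = 149/4 = 37.25.
Diameter = 2r = 2√(37.25) ≈ 12.21.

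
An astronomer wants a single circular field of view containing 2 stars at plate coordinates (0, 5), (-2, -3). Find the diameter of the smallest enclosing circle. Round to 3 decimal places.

The smallest circle enclosing two points has them as diameter endpoints.
Centre = midpoint = (-1, 1); r² = |(0, 5)−(-2, -3)|²/4 = 68/4 = 17.
Diameter = 2r = 2√17 ≈ 8.246.

8.246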